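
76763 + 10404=87167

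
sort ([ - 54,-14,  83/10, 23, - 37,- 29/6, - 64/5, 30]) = [ - 54,- 37, - 14  , - 64/5,-29/6, 83/10,23, 30 ] 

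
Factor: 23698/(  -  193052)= - 2^( -1)*41^1*167^ (-1 ) = - 41/334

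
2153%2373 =2153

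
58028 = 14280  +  43748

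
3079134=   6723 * 458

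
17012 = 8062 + 8950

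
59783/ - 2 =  - 29892 + 1/2 = - 29891.50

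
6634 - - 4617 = 11251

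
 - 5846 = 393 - 6239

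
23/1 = 23 = 23.00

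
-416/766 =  - 208/383 =- 0.54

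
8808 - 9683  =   - 875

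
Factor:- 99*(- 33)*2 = 6534= 2^1*3^3 * 11^2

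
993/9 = 110 + 1/3 = 110.33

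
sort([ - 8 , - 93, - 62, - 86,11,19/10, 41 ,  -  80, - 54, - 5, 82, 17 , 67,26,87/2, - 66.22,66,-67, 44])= [ - 93, - 86, -80, - 67,-66.22, - 62,-54, - 8,  -  5,  19/10, 11, 17, 26,41,87/2,  44, 66, 67,  82] 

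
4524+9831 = 14355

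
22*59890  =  1317580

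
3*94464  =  283392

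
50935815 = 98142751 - 47206936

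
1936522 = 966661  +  969861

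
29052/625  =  29052/625 = 46.48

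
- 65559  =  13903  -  79462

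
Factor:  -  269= - 269^1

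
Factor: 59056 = 2^4 * 3691^1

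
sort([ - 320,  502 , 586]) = [ - 320, 502,586 ]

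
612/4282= 306/2141=   0.14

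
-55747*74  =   - 4125278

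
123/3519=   41/1173 = 0.03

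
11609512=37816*307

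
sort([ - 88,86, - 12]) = [ - 88, - 12,86] 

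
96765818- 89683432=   7082386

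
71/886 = 71/886 = 0.08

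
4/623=4/623 = 0.01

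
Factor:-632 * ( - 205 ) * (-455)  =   - 58949800  =  -  2^3*5^2*7^1*13^1*41^1 * 79^1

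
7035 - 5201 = 1834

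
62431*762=47572422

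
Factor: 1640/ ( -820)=-2^1 = -  2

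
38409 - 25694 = 12715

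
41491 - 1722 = 39769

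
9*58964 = 530676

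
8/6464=1/808 = 0.00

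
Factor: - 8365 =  - 5^1*7^1*239^1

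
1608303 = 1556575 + 51728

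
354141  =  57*6213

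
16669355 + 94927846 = 111597201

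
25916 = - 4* (-6479)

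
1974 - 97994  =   - 96020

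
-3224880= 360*( - 8958) 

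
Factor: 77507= 179^1*433^1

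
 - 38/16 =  - 3+5/8 = -2.38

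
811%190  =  51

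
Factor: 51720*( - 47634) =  - 2^4 *3^2* 5^1* 17^1 * 431^1 * 467^1= -2463630480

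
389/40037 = 389/40037  =  0.01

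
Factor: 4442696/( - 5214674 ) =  - 2^2*555337^1*2607337^(  -  1) = - 2221348/2607337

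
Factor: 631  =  631^1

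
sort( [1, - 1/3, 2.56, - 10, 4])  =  [  -  10 , - 1/3,  1,2.56, 4 ] 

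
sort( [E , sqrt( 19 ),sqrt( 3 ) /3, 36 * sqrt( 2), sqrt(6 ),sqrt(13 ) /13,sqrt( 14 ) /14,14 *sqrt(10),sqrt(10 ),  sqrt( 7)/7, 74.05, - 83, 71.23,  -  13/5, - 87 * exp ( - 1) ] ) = [ - 83, - 87 *exp( - 1 ), - 13/5,sqrt( 14)/14,sqrt(13)/13,sqrt(7) /7,  sqrt ( 3 ) /3,sqrt(6 ),E,sqrt( 10),sqrt( 19 ),14*sqrt( 10),36*sqrt(2),71.23,74.05]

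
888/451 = 1+437/451 = 1.97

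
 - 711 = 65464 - 66175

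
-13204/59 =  - 224+12/59 = - 223.80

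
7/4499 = 7/4499 =0.00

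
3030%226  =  92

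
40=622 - 582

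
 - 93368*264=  - 24649152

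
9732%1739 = 1037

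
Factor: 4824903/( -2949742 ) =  - 2^( - 1 )*3^1 * 67^ ( - 1 )* 151^1*10651^1*22013^( - 1 ) 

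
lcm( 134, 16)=1072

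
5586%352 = 306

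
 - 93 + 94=1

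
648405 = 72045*9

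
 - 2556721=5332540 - 7889261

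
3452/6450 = 1726/3225 = 0.54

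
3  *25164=75492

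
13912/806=17 + 105/403 = 17.26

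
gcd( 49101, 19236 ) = 3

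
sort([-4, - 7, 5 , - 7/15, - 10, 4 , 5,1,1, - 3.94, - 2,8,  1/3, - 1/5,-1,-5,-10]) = [ - 10,-10,  -  7,-5, - 4,-3.94 ,-2, - 1,-7/15, - 1/5, 1/3, 1, 1, 4, 5, 5,  8]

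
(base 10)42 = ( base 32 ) 1a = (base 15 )2c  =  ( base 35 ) 17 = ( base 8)52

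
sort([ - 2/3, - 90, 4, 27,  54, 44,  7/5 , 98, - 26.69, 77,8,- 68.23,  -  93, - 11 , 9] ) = [- 93,- 90,  -  68.23, - 26.69, - 11, - 2/3,  7/5,4, 8, 9 , 27, 44,54,  77 , 98 ] 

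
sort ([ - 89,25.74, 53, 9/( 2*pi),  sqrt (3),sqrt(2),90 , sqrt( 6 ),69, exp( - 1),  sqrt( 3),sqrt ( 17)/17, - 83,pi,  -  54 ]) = [ - 89, - 83, - 54,sqrt(17)/17,exp( - 1 ),sqrt(2),9/( 2*pi),sqrt(3), sqrt(3), sqrt (6),pi,25.74 , 53,69,90 ]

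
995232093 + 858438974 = 1853671067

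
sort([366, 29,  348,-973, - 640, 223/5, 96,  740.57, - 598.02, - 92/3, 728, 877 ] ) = [ - 973, - 640, - 598.02, - 92/3, 29, 223/5, 96,348,366, 728, 740.57,877] 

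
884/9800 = 221/2450 = 0.09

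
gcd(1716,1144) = 572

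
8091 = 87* 93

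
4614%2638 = 1976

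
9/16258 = 9/16258= 0.00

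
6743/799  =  8 + 351/799=8.44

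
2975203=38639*77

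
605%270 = 65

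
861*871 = 749931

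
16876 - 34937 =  - 18061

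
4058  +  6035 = 10093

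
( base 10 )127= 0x7f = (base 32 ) 3V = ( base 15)87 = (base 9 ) 151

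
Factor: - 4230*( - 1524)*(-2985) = -19242862200 = - 2^3*3^4 * 5^2* 47^1*127^1 * 199^1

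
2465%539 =309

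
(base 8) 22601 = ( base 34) 8ad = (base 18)1BB7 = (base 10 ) 9601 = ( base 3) 111011121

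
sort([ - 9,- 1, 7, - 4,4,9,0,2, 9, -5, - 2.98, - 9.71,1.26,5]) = [ - 9.71, - 9, - 5 , - 4, - 2.98, - 1,0, 1.26,2, 4,5,7,9, 9] 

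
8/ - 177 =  - 8/177 =-  0.05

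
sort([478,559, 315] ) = [315, 478, 559] 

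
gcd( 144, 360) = 72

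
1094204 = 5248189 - 4153985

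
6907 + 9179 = 16086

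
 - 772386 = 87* ( - 8878)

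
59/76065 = 59/76065 = 0.00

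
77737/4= 19434 + 1/4 = 19434.25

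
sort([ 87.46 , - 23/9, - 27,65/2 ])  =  [ - 27, - 23/9,65/2,87.46 ]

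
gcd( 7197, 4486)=1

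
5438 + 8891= 14329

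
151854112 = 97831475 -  - 54022637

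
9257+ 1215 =10472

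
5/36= 5/36= 0.14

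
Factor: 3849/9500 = 2^( - 2)*3^1* 5^ ( - 3) * 19^( - 1) * 1283^1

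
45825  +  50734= 96559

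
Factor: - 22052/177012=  - 3^( - 3)*11^(- 1)*37^1 = - 37/297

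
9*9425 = 84825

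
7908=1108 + 6800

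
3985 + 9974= 13959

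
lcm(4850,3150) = 305550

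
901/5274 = 901/5274=0.17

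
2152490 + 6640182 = 8792672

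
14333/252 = 14333/252 = 56.88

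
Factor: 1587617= 1587617^1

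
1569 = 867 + 702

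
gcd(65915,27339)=1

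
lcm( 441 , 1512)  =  10584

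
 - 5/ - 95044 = 5/95044 = 0.00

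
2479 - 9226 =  - 6747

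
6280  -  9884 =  - 3604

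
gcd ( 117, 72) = 9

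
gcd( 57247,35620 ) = 1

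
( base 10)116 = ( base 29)40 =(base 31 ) 3N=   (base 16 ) 74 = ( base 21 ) 5b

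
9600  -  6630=2970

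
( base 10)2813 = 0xAFD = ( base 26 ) 445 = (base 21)67K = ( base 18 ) 8C5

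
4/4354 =2/2177 = 0.00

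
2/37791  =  2/37791 = 0.00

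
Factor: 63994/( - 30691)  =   - 2^1*7^2*47^( - 1 ) = - 98/47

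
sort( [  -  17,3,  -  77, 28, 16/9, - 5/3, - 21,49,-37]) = [ -77, - 37,- 21, - 17, - 5/3,16/9, 3, 28, 49]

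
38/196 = 19/98 = 0.19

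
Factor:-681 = -3^1*227^1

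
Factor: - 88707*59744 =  - 2^5*3^1*1867^1*29569^1 = - 5299711008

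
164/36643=164/36643 = 0.00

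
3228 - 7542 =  - 4314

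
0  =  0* 219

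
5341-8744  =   - 3403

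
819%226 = 141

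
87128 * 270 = 23524560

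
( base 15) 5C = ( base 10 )87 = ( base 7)153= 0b1010111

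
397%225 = 172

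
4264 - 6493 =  - 2229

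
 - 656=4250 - 4906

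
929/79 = 929/79 = 11.76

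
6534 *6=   39204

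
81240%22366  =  14142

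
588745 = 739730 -150985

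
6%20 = 6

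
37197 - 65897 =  -28700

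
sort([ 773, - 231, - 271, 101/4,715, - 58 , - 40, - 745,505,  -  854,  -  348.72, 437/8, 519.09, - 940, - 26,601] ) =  [ - 940, - 854, - 745, - 348.72, - 271,- 231,-58, - 40,-26,101/4, 437/8,505  ,  519.09,  601,715,773]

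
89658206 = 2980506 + 86677700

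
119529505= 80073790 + 39455715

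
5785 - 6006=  - 221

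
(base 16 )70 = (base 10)112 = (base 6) 304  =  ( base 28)40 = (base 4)1300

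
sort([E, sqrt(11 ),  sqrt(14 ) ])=[ E,sqrt( 11 ), sqrt(14 )] 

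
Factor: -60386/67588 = -2^ ( - 1)* 61^(-1)*109^1 =- 109/122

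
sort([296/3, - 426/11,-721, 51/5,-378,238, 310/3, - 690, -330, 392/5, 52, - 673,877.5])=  [ - 721 , - 690,-673, - 378,-330, - 426/11, 51/5, 52, 392/5, 296/3, 310/3, 238, 877.5 ] 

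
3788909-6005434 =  -2216525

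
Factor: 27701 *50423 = 27701^1*50423^1 = 1396767523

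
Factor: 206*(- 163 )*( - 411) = 13800558 = 2^1*3^1*103^1*137^1 * 163^1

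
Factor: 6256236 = 2^2*3^1*7^1*71^1*1049^1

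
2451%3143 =2451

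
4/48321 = 4/48321= 0.00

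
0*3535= 0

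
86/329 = 86/329  =  0.26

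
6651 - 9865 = -3214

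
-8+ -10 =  - 18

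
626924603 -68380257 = 558544346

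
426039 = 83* 5133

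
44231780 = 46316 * 955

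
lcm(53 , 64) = 3392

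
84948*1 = 84948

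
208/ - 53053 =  - 1  +  4065/4081 = -  0.00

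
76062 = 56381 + 19681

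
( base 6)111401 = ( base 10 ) 9433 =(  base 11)70A6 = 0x24D9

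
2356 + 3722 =6078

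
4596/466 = 2298/233 = 9.86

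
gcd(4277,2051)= 7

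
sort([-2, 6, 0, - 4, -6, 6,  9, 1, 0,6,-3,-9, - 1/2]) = [ - 9 , -6 , -4, - 3, - 2, - 1/2,0, 0, 1,6,6,  6, 9] 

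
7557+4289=11846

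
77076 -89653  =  -12577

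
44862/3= 14954 = 14954.00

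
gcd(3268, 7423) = 1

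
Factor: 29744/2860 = 2^2*5^( - 1)*13^1= 52/5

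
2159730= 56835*38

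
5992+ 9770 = 15762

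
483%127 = 102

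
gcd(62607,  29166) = 3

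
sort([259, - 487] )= [  -  487,  259 ]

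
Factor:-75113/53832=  - 2^(-3)*3^( - 1)*31^1 * 2243^(-1)*2423^1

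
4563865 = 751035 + 3812830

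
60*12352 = 741120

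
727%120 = 7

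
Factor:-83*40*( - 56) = 185920 = 2^6*5^1*7^1*83^1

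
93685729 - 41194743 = 52490986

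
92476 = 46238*2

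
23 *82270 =1892210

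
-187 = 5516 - 5703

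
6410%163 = 53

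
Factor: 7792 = 2^4*487^1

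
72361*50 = 3618050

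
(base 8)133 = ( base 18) 51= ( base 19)4F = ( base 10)91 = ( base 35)2L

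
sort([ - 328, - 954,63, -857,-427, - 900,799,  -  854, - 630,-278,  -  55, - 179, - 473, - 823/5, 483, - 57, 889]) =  [ - 954, - 900, - 857,-854, - 630, - 473,- 427, - 328 ,-278,  -  179, - 823/5 , - 57,- 55, 63, 483,799, 889]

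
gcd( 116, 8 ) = 4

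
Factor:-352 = -2^5  *  11^1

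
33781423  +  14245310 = 48026733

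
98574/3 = 32858 =32858.00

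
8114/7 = 1159+1/7=1159.14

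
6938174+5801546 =12739720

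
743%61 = 11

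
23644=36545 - 12901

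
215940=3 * 71980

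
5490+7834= 13324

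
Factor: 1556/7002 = 2^1*3^( - 2) = 2/9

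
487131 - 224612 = 262519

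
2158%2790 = 2158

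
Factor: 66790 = 2^1*5^1 *6679^1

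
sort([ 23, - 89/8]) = [ - 89/8,23 ]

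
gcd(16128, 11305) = 7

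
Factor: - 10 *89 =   -  890 = - 2^1*5^1 * 89^1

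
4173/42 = 99 + 5/14 = 99.36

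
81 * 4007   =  324567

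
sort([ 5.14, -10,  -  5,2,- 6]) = [ - 10, - 6, - 5,  2, 5.14 ] 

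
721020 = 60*12017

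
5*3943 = 19715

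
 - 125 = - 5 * 25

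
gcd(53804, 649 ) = 1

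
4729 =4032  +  697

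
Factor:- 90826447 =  - 90826447^1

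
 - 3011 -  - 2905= - 106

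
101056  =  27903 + 73153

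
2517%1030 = 457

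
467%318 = 149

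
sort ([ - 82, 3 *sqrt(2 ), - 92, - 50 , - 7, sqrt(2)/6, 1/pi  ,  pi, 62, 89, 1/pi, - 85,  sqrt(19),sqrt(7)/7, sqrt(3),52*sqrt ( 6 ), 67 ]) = [ - 92, - 85, - 82, - 50, - 7,sqrt(2 )/6, 1/pi, 1/pi, sqrt( 7)/7, sqrt( 3),pi, 3 * sqrt (2), sqrt( 19 ),62,67,  89,52 * sqrt(6)] 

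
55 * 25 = 1375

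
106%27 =25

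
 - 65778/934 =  - 71 + 268/467 =- 70.43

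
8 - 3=5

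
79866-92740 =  - 12874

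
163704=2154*76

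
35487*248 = 8800776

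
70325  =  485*145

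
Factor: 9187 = 9187^1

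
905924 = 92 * 9847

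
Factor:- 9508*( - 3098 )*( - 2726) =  - 80296467184 = - 2^4*29^1*47^1*1549^1*2377^1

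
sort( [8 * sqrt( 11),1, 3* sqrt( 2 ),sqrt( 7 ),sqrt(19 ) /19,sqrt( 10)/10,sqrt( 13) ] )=[sqrt(19)/19 , sqrt (10 ) /10,1,sqrt(7), sqrt( 13),3*sqrt ( 2 ),8 * sqrt( 11) ]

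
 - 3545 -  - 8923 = 5378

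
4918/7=702+4/7 = 702.57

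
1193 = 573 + 620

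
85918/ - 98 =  - 6137/7 = - 876.71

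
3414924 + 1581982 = 4996906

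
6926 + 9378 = 16304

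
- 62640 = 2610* (-24) 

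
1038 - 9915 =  - 8877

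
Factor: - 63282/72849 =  - 21094/24283  =  - 2^1*7^( - 1)*53^1*199^1*3469^( - 1 ) 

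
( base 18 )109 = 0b101001101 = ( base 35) 9I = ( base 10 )333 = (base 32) ad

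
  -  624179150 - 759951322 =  - 1384130472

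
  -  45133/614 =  - 45133/614=- 73.51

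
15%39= 15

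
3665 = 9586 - 5921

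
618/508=1 + 55/254  =  1.22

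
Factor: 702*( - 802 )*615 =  - 2^2*3^4*5^1*13^1*41^1*401^1  =  - 346247460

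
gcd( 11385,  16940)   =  55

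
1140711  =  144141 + 996570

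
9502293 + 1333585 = 10835878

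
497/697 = 497/697 = 0.71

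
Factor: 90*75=2^1*3^3 * 5^3=6750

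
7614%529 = 208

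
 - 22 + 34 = 12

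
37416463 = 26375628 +11040835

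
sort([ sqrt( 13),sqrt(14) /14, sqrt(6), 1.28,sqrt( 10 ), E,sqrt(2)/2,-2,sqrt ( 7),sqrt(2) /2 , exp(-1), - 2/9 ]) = [ - 2, - 2/9,sqrt ( 14) /14, exp( - 1 ) , sqrt( 2) /2, sqrt(2)/2,  1.28,  sqrt( 6), sqrt( 7),E,sqrt( 10),sqrt(13 )] 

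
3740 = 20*187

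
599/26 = 23 + 1/26 = 23.04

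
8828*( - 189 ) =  - 1668492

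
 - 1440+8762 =7322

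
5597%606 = 143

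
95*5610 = 532950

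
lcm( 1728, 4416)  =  39744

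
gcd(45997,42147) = 7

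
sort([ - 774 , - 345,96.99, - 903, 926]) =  [ - 903, - 774, - 345,96.99, 926]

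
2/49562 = 1/24781= 0.00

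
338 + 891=1229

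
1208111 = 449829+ 758282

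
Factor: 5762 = 2^1*43^1*67^1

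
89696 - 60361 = 29335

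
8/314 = 4/157 = 0.03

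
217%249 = 217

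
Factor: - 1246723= -19^1*65617^1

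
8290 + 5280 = 13570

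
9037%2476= 1609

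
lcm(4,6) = 12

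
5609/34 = 164+33/34=164.97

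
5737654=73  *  78598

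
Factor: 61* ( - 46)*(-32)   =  2^6 * 23^1* 61^1 = 89792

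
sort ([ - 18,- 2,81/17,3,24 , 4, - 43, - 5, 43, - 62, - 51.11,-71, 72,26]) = [ - 71, - 62, - 51.11,  -  43 , - 18, - 5,  -  2,3,4, 81/17, 24 , 26,43,72 ]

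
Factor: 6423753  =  3^1*7^2*89^1*491^1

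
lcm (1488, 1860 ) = 7440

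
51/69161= 51/69161 = 0.00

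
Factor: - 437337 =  - 3^2*48593^1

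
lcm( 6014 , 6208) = 192448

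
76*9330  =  709080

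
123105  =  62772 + 60333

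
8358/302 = 27 + 102/151 = 27.68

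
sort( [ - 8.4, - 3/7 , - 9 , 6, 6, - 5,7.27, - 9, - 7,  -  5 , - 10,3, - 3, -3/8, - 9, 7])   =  [ -10, -9, - 9,-9, - 8.4, - 7, - 5, - 5, - 3, - 3/7, - 3/8 , 3,6,6,7, 7.27]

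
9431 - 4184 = 5247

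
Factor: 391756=2^2*37^1*2647^1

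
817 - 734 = 83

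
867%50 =17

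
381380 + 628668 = 1010048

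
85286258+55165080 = 140451338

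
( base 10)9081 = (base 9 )13410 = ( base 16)2379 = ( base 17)1E73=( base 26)DB7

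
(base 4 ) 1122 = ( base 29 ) 33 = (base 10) 90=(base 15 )60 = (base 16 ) 5A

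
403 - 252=151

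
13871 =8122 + 5749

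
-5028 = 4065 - 9093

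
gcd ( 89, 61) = 1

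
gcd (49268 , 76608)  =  4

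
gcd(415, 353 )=1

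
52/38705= 52/38705=0.00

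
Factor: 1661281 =1661281^1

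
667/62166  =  667/62166 = 0.01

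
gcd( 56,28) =28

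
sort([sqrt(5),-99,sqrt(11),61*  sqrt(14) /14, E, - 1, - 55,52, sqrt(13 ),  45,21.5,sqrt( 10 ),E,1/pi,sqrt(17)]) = [ - 99, - 55,- 1, 1/pi,sqrt( 5 ),E, E,sqrt( 10 ),sqrt(11), sqrt( 13),sqrt(17), 61*sqrt(14)/14,  21.5,45, 52] 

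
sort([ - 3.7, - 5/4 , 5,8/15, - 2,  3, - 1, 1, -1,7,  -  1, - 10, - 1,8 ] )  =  [ - 10,  -  3.7, -2 , - 5/4,-1, - 1, - 1, - 1, 8/15,1,3,5,7,8]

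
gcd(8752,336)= 16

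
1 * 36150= 36150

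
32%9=5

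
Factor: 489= 3^1*163^1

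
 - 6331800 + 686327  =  -5645473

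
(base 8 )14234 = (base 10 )6300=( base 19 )h8b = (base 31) 6H7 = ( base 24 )amc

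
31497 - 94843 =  - 63346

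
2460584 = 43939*56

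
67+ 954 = 1021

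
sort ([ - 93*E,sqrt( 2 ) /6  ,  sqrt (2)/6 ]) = [ - 93*E,sqrt ( 2)/6,sqrt( 2)/6 ]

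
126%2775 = 126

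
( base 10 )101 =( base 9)122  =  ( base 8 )145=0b1100101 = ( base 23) 49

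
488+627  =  1115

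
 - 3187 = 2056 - 5243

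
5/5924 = 5/5924 = 0.00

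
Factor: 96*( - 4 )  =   - 2^7*3^1 = -384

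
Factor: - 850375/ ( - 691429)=5^3*19^( - 1 )*151^(- 1)*241^( - 1)*6803^1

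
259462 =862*301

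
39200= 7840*5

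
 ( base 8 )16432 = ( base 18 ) 14hg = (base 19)11c2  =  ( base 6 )54254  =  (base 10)7450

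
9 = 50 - 41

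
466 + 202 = 668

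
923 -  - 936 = 1859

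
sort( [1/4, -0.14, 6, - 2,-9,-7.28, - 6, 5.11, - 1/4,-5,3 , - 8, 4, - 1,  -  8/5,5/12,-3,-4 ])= [ - 9,-8, - 7.28, - 6, - 5,-4,-3,-2,- 8/5, - 1, -1/4, - 0.14, 1/4,5/12,3,4,5.11, 6]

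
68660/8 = 8582  +  1/2 = 8582.50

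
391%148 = 95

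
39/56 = 39/56 = 0.70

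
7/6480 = 7/6480 = 0.00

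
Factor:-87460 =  - 2^2*5^1 * 4373^1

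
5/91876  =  5/91876 = 0.00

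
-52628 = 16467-69095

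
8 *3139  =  25112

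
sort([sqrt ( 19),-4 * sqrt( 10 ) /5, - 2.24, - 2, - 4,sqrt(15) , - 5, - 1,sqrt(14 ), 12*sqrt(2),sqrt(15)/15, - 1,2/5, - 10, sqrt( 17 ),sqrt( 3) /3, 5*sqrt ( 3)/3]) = [ - 10, - 5 , - 4, - 4*sqrt( 10)/5, - 2.24 , - 2, - 1, - 1, sqrt(15 ) /15, 2/5,sqrt( 3)/3,5*sqrt(3 ) /3,sqrt ( 14),sqrt(15 ),sqrt(17 ),  sqrt( 19), 12*sqrt(2 ) ]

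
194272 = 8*24284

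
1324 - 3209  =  -1885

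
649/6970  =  649/6970 = 0.09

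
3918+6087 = 10005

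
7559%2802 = 1955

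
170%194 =170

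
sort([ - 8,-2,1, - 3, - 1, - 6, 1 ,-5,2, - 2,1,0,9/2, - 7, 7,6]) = [ - 8 , - 7, - 6, - 5, - 3, - 2, - 2,- 1, 0 , 1,1,1 , 2,9/2, 6,7]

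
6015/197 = 6015/197  =  30.53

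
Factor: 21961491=3^1 * 7320497^1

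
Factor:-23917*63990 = -1530448830 = - 2^1*3^4*5^1 * 79^1*23917^1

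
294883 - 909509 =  - 614626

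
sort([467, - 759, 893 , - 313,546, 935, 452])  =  [ - 759, - 313, 452,467,546,893, 935]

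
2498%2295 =203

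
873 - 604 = 269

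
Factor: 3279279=3^1*59^1*97^1*191^1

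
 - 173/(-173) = 1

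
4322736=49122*88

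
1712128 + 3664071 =5376199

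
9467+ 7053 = 16520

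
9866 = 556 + 9310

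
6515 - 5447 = 1068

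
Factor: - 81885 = - 3^1*5^1*53^1*103^1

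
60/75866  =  30/37933=0.00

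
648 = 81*8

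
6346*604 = 3832984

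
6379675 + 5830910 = 12210585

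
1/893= 1/893 = 0.00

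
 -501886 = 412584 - 914470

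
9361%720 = 1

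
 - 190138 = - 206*923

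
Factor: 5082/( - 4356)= - 7/6= -2^( - 1 )*3^( - 1 )*7^1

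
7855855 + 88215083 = 96070938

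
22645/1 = 22645  =  22645.00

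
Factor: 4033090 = 2^1*5^1 *403309^1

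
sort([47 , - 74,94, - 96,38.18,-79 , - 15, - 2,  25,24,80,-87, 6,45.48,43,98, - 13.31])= [-96,-87, - 79,-74, -15,-13.31,-2,6,24, 25,38.18,43,  45.48,47, 80,94 , 98]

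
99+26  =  125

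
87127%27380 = 4987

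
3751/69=3751/69 = 54.36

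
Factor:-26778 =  - 2^1*3^1*4463^1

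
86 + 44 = 130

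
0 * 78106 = 0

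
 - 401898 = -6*66983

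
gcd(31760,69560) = 40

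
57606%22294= 13018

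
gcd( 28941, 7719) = 3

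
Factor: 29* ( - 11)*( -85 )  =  5^1*11^1*17^1*29^1   =  27115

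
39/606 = 13/202 =0.06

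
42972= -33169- - 76141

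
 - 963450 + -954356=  - 1917806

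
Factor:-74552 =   -  2^3 * 9319^1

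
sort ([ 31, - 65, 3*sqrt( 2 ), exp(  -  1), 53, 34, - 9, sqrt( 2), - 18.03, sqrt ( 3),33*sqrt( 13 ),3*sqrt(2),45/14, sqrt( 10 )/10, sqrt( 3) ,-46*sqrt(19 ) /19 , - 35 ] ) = [ - 65 ,- 35,  -  18.03,  -  46*sqrt(19)/19, - 9, sqrt(10)/10, exp( - 1), sqrt(2), sqrt( 3), sqrt( 3), 45/14, 3*sqrt(2), 3 *sqrt( 2 ),  31, 34,  53, 33*sqrt(13 )]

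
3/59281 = 3/59281 = 0.00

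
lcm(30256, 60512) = 60512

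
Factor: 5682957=3^1*7^1*19^1 *14243^1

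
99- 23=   76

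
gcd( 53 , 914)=1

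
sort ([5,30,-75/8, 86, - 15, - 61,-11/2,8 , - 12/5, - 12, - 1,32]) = [- 61,-15, - 12, - 75/8,  -  11/2, -12/5,-1, 5,  8,30,32  ,  86 ]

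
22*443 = 9746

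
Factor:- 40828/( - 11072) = 59/16 = 2^(-4)*59^1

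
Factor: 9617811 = 3^1*7^1*137^1*3343^1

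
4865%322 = 35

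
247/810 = 247/810 =0.30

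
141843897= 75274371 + 66569526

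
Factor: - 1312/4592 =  - 2^1*7^(- 1)=-2/7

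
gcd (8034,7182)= 6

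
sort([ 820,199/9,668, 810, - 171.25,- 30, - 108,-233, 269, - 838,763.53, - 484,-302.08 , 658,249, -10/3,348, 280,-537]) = [ - 838,- 537, - 484, - 302.08, - 233, - 171.25, - 108, - 30, - 10/3,  199/9, 249,269, 280,348 , 658,668,763.53,810, 820]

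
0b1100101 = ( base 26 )3n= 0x65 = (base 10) 101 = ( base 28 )3h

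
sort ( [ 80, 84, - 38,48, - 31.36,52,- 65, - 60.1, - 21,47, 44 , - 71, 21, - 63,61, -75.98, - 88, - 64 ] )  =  [-88, - 75.98, - 71, - 65, - 64, - 63, - 60.1, - 38,  -  31.36, - 21, 21,44,47,48,  52, 61, 80, 84] 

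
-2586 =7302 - 9888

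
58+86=144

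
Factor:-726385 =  - 5^1*11^1*47^1 * 281^1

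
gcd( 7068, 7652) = 4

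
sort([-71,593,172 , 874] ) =[ - 71, 172,593, 874 ]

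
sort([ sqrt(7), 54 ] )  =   [ sqrt( 7), 54] 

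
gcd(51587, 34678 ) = 1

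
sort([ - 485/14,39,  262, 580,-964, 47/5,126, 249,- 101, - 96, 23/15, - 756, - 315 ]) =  [ - 964, - 756, - 315, - 101, - 96, - 485/14, 23/15,47/5,39,  126, 249, 262, 580] 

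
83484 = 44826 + 38658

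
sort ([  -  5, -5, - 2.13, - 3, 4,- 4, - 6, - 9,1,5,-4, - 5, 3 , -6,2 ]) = [-9,-6,-6, - 5,-5,-5, - 4, - 4, - 3, - 2.13,1,2,3,4,  5]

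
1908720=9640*198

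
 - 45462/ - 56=811 + 23/28 = 811.82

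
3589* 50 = 179450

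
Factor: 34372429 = 7^1*13^1 * 389^1 * 971^1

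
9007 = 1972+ 7035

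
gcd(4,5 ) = 1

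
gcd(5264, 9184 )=112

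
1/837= 1/837 = 0.00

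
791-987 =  - 196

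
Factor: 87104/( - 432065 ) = - 2^6 * 5^( - 1 )*1361^1*86413^( - 1)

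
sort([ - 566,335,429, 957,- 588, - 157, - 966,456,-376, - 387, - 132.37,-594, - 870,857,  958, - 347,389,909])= [ - 966, - 870, - 594, - 588,-566, - 387, - 376, - 347, - 157,-132.37 , 335,389,429,456,  857, 909,957,958 ]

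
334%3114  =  334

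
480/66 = 7+3/11 = 7.27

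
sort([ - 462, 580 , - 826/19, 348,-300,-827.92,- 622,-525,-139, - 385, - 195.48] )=[-827.92,- 622 , -525, - 462,  -  385,-300,-195.48,-139,-826/19, 348,  580] 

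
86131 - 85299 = 832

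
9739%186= 67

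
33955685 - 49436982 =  - 15481297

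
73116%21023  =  10047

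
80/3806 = 40/1903=0.02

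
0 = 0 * 6291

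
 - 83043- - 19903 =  - 63140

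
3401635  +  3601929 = 7003564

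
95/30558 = 95/30558 = 0.00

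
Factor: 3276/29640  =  2^( - 1)*3^1* 5^(-1)*7^1*19^( - 1 ) = 21/190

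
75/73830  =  5/4922 =0.00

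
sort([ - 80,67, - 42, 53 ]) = [ - 80, - 42, 53 , 67]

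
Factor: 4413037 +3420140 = 3^2*11^2 * 7193^1 = 7833177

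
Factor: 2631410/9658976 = 1315705/4829488 = 2^ (  -  4 )*5^1 * 271^1*971^1*301843^( - 1 ) 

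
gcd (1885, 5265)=65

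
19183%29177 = 19183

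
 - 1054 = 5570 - 6624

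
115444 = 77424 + 38020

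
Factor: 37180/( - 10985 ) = -2^2*11^1*13^ ( - 1) = - 44/13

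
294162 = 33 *8914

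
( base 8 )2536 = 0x55E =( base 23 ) 2dh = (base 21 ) 329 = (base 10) 1374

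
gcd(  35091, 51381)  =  9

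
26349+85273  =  111622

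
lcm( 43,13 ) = 559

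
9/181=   9/181 = 0.05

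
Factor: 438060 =2^2*3^1*5^1 *7^2*149^1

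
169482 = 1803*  94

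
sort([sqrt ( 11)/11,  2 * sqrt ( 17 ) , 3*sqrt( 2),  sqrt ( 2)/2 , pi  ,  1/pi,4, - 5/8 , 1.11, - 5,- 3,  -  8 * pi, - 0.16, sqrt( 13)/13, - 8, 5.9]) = [ - 8 * pi, - 8, - 5,-3, - 5/8, - 0.16,  sqrt( 13)/13,sqrt(11)/11, 1/pi,sqrt( 2)/2,1.11, pi,4,3 * sqrt( 2 ),5.9, 2 * sqrt(17)] 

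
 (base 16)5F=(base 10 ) 95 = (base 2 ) 1011111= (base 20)4F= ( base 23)43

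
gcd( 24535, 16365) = 5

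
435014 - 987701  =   - 552687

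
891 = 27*33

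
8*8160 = 65280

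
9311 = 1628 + 7683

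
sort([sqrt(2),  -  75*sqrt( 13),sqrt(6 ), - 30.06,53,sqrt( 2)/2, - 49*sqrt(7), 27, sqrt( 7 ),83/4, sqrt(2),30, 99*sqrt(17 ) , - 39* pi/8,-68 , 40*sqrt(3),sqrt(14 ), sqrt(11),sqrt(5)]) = [ - 75* sqrt(13 ), - 49 *sqrt( 7 ), - 68, - 30.06, - 39*pi/8,sqrt(2) /2,sqrt(2),sqrt(2 ),sqrt(5),sqrt( 6),sqrt( 7 ),sqrt(11),sqrt( 14 ),83/4,27,30,53, 40* sqrt (3), 99*sqrt(17 ) ]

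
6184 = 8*773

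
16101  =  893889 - 877788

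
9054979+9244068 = 18299047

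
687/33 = 229/11 = 20.82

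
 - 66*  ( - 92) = 6072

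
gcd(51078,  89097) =3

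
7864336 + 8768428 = 16632764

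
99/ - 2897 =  - 1 + 2798/2897 = - 0.03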